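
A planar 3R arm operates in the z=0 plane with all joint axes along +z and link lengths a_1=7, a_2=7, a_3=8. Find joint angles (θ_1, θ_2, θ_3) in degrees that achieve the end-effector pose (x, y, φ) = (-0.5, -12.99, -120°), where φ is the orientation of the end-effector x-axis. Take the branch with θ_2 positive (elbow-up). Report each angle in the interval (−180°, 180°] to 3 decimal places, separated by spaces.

wrist centre = target − a_3·(cos φ, sin φ) = (3.5000, -6.0618)
cos θ_2 = (48.9954−7²−7²)/(2·7·7) = -0.5000; θ_2 = 120.0031° (elbow-up)
β = atan2(-6.0618,3.5000) = -59.9984°; ψ = atan2(6.0620,3.4997) = 60.0016°
θ_1 = β − ψ = -120.0000°
θ_3 = φ − θ_1 − θ_2 = -120.0031° (wrapped to (-180°,180°])

-120.000 120.003 -120.003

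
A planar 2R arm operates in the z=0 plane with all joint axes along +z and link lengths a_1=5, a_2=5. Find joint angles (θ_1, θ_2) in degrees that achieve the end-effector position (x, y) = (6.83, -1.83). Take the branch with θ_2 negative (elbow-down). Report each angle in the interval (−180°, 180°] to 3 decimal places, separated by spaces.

cos θ_2 = (49.9978−5²−5²)/(2·5·5) = -0.0000; θ_2 = -90.0025° (elbow-down)
β = atan2(-1.8300,6.8300) = -14.9993°; ψ = atan2(-5.0000,4.9998) = -45.0013°
θ_1 = β − ψ = 30.0020°

30.002 -90.003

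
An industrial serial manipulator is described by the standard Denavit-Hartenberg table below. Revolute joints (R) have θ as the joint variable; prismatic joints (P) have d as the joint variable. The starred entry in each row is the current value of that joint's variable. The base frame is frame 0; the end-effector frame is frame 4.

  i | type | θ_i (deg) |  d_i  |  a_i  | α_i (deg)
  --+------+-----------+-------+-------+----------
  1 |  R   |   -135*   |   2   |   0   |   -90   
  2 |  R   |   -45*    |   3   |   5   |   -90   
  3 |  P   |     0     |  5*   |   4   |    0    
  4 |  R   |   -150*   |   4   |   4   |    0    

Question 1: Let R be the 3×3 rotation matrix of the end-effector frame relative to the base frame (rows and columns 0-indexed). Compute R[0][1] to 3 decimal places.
End-effector y-axis (col 1 of R) = (0.3624,-0.8624,0.3536)
R[0][1] = 0.3624

0.362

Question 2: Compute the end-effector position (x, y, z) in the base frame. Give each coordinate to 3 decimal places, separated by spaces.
-3.732 -10.803 -0.449

after link 1: o_1 = (0.0000, 0.0000, 2.0000)
after link 2: o_2 = (-0.3787, -4.6213, 5.5355)
after link 3: o_3 = (-4.8787, -9.1213, 4.8284)
after link 4: o_4 = (-3.7324, -10.8035, -0.4495)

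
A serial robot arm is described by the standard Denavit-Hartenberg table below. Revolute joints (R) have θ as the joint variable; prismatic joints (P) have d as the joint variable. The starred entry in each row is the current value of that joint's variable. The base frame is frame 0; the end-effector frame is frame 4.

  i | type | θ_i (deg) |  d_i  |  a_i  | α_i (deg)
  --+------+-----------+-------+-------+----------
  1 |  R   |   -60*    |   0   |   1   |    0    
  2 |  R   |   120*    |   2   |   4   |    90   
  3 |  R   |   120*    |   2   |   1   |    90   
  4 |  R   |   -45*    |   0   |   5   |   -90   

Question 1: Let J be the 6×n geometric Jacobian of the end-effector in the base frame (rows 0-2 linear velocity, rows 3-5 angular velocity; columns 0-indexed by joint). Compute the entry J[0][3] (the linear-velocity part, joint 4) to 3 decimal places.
axis z_3 = (0.4330,0.7500,0.5000); lever o_n−o_3 = (-3.9457,0.2368,3.0619)
cross product → J_v[:, 3] = (2.1780,-3.2987,3.0619)
J_ω[:, 3] = z_3
entry J[0][3] = 2.1780

2.178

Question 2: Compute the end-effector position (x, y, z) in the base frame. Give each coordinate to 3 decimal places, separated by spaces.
after link 1: o_1 = (0.5000, -0.8660, 0.0000)
after link 2: o_2 = (2.5000, 2.5981, 2.0000)
after link 3: o_3 = (3.9821, 1.1651, 2.8660)
after link 4: o_4 = (0.0363, 1.4019, 5.9279)

0.036 1.402 5.928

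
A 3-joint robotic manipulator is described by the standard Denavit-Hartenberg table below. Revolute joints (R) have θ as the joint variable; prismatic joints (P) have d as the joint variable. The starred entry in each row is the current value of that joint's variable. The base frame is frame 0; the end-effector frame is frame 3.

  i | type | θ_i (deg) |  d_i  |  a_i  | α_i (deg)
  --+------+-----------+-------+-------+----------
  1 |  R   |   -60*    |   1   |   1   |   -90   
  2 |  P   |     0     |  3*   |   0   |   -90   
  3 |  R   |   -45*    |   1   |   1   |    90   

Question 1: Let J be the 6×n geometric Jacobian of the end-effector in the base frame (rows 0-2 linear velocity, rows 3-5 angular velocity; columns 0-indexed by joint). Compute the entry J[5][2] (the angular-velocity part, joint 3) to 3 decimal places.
axis z_2 = (0.0000,0.0000,-1.0000); lever o_n−o_2 = (0.9659,-0.2588,-1.0000)
cross product → J_v[:, 2] = (-0.2588,-0.9659,-0.0000)
J_ω[:, 2] = z_2
entry J[5][2] = -1.0000

-1.000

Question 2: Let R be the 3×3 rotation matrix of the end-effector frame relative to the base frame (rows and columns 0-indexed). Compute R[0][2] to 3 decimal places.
End-effector z-axis (col 2 of R) = (0.2588,0.9659,0.0000)
R[0][2] = 0.2588

0.259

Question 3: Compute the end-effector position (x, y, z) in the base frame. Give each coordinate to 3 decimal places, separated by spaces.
4.064 0.375 0.000

after link 1: o_1 = (0.5000, -0.8660, 1.0000)
after link 2: o_2 = (3.0981, 0.6340, 1.0000)
after link 3: o_3 = (4.0640, 0.3752, 0.0000)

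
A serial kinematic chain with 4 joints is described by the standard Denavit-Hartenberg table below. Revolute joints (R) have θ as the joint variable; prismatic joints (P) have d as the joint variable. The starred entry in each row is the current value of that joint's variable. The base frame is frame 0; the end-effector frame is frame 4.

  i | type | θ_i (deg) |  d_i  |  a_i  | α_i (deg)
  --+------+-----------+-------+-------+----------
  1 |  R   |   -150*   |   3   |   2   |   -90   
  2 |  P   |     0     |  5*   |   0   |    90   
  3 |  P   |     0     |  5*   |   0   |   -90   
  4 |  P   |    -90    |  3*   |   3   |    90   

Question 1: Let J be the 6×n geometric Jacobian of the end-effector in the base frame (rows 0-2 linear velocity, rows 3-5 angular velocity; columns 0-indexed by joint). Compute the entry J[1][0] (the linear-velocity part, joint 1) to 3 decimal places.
2.268

axis z_0 = ẑ; lever o_n−o_0 = (2.2679,-7.9282,11.0000)
cross product → J_v[:, 0] = (7.9282,2.2679,-0.0000)
J_ω[:, 0] = z_0
entry J[1][0] = 2.2679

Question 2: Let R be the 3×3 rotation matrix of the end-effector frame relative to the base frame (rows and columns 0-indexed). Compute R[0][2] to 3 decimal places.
0.866

End-effector z-axis (col 2 of R) = (0.8660,0.5000,0.0000)
R[0][2] = 0.8660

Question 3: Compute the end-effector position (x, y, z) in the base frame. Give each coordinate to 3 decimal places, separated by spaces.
2.268 -7.928 11.000

after link 1: o_1 = (-1.7321, -1.0000, 3.0000)
after link 2: o_2 = (0.7679, -5.3301, 3.0000)
after link 3: o_3 = (0.7679, -5.3301, 8.0000)
after link 4: o_4 = (2.2679, -7.9282, 11.0000)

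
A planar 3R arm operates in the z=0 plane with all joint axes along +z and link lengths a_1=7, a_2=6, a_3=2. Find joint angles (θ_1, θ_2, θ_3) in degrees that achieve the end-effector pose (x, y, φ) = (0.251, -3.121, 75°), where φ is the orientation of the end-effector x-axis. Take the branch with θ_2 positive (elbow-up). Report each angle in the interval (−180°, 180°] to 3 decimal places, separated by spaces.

-150.000 135.001 90.000

wrist centre = target − a_3·(cos φ, sin φ) = (-0.2666, -5.0529)
cos θ_2 = (25.6024−7²−6²)/(2·7·6) = -0.7071; θ_2 = 135.0006° (elbow-up)
β = atan2(-5.0529,-0.2666) = -93.0207°; ψ = atan2(4.2426,2.7573) = 56.9797°
θ_1 = β − ψ = -150.0004°
θ_3 = φ − θ_1 − θ_2 = 89.9998° (wrapped to (-180°,180°])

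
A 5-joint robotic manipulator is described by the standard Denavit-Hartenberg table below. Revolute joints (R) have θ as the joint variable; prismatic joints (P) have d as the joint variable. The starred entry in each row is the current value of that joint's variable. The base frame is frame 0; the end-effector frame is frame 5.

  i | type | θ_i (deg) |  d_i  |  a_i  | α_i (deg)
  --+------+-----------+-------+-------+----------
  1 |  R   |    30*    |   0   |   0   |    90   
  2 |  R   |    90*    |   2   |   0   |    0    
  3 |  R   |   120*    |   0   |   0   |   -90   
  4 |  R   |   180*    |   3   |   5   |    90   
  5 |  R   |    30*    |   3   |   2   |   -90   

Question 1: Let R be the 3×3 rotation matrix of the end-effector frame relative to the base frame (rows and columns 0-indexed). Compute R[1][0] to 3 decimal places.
End-effector x-axis (col 0 of R) = (0.8660,0.5000,-0.0000)
R[1][0] = 0.5000

0.500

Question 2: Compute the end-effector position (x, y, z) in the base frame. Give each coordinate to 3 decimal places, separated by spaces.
after link 1: o_1 = (0.0000, 0.0000, 0.0000)
after link 2: o_2 = (1.0000, -1.7321, 0.0000)
after link 3: o_3 = (1.0000, -1.7321, 0.0000)
after link 4: o_4 = (6.0490, 1.1830, -0.0981)
after link 5: o_5 = (6.2811, 4.7811, -0.0981)

6.281 4.781 -0.098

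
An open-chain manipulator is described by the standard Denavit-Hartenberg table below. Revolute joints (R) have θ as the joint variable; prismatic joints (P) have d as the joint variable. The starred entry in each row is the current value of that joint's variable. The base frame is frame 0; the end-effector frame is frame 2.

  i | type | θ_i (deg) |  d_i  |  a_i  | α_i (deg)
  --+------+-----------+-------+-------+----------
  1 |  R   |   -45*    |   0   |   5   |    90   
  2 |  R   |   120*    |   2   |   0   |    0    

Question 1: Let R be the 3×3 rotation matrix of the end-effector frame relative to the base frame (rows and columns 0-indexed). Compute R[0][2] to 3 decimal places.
-0.707

End-effector z-axis (col 2 of R) = (-0.7071,-0.7071,0.0000)
R[0][2] = -0.7071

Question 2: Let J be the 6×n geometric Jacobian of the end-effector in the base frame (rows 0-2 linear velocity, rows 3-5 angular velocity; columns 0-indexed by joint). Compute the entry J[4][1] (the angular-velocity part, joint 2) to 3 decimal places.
axis z_1 = (-0.7071,-0.7071,0.0000); lever o_n−o_1 = (-1.4142,-1.4142,0.0000)
cross product → J_v[:, 1] = (0.0000,0.0000,0.0000)
J_ω[:, 1] = z_1
entry J[4][1] = -0.7071

-0.707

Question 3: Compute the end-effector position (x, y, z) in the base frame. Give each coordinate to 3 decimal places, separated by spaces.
after link 1: o_1 = (3.5355, -3.5355, 0.0000)
after link 2: o_2 = (2.1213, -4.9497, 0.0000)

2.121 -4.950 0.000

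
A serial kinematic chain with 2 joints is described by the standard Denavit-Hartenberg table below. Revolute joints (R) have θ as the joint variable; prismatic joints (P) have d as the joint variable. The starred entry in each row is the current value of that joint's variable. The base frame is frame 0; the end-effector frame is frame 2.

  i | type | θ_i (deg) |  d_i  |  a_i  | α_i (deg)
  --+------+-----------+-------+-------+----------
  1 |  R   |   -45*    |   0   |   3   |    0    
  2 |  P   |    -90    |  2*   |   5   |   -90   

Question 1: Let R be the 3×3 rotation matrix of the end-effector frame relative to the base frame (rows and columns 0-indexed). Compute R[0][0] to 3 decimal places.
End-effector x-axis (col 0 of R) = (-0.7071,-0.7071,0.0000)
R[0][0] = -0.7071

-0.707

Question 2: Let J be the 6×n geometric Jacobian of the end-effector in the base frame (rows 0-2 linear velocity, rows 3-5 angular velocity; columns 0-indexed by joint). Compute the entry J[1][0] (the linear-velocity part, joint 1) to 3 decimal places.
axis z_0 = ẑ; lever o_n−o_0 = (-1.4142,-5.6569,2.0000)
cross product → J_v[:, 0] = (5.6569,-1.4142,0.0000)
J_ω[:, 0] = z_0
entry J[1][0] = -1.4142

-1.414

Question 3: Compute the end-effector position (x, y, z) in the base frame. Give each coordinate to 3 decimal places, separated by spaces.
after link 1: o_1 = (2.1213, -2.1213, 0.0000)
after link 2: o_2 = (-1.4142, -5.6569, 2.0000)

-1.414 -5.657 2.000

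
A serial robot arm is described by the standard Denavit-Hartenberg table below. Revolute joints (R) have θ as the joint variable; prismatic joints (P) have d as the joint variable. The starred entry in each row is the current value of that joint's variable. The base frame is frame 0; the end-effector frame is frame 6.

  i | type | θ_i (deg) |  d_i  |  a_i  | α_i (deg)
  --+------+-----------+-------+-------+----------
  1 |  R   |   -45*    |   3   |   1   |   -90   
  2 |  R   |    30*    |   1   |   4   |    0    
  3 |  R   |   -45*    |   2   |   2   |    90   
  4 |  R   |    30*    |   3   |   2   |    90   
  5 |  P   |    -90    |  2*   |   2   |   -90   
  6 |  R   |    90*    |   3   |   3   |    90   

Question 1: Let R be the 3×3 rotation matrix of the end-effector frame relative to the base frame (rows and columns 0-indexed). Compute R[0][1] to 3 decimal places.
0.945

End-effector y-axis (col 1 of R) = (0.9451,-0.2380,0.2241)
R[0][1] = 0.9451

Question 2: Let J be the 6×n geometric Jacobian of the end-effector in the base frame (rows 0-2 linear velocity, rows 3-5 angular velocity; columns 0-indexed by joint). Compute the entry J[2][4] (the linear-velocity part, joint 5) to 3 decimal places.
0.129

prismatic axis z_4 = (-0.2709,-0.9539,0.1294)
J_v[:, 4] = z_4; J_ω[:, 4] = (0,0,0)
entry J[2][4] = 0.1294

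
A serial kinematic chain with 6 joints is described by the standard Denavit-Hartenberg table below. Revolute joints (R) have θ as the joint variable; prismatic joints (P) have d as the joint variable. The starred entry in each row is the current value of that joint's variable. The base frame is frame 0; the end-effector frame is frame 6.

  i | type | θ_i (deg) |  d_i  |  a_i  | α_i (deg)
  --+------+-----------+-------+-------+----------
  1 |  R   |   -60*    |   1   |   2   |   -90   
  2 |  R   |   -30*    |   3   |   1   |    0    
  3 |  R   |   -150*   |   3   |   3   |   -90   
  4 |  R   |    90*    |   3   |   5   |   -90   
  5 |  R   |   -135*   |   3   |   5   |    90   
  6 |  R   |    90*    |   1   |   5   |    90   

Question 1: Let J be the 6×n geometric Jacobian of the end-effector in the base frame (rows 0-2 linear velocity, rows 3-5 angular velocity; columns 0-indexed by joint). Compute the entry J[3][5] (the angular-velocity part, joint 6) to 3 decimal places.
axis z_5 = (0.6124,0.3536,-0.7071); lever o_n−o_5 = (3.1124,-3.9766,-0.7071)
cross product → J_v[:, 5] = (-3.0619,-1.7678,-3.5355)
J_ω[:, 5] = z_5
entry J[3][5] = 0.6124

0.612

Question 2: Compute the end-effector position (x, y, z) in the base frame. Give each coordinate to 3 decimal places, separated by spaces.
8.473 -4.191 7.328

after link 1: o_1 = (1.0000, -1.7321, 1.0000)
after link 2: o_2 = (4.0311, -0.9821, 1.5000)
after link 3: o_3 = (5.1292, 3.1160, 1.5000)
after link 4: o_4 = (0.7990, 0.6160, 4.5000)
after link 5: o_5 = (5.3609, -0.2143, 8.0355)
after link 6: o_6 = (8.4733, -4.1909, 7.3284)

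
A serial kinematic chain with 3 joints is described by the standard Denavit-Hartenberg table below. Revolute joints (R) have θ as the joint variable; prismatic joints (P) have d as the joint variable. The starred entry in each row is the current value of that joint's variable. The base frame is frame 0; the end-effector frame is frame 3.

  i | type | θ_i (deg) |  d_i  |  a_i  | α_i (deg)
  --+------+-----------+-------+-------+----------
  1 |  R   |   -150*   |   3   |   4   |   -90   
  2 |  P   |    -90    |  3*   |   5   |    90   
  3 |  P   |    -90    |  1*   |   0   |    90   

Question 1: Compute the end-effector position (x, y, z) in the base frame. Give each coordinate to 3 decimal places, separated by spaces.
after link 1: o_1 = (-3.4641, -2.0000, 3.0000)
after link 2: o_2 = (-1.9641, -4.5981, 8.0000)
after link 3: o_3 = (-1.0981, -4.0981, 8.0000)

-1.098 -4.098 8.000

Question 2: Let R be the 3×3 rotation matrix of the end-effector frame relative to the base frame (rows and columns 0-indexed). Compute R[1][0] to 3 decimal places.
End-effector x-axis (col 0 of R) = (-0.5000,0.8660,0.0000)
R[1][0] = 0.8660

0.866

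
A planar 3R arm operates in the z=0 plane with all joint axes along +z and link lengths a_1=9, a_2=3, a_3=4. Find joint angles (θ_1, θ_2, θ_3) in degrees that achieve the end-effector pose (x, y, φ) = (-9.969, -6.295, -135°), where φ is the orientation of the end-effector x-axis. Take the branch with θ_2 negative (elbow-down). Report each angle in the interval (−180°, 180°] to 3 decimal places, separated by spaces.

wrist centre = target − a_3·(cos φ, sin φ) = (-7.1406, -3.4666)
cos θ_2 = (63.0049−9²−3²)/(2·9·3) = -0.4999; θ_2 = -119.9940° (elbow-down)
β = atan2(-3.4666,-7.1406) = -154.1046°; ψ = atan2(-2.5982,7.5003) = -19.1070°
θ_1 = β − ψ = -134.9975°
θ_3 = φ − θ_1 − θ_2 = 119.9915° (wrapped to (-180°,180°])

-134.998 -119.994 119.992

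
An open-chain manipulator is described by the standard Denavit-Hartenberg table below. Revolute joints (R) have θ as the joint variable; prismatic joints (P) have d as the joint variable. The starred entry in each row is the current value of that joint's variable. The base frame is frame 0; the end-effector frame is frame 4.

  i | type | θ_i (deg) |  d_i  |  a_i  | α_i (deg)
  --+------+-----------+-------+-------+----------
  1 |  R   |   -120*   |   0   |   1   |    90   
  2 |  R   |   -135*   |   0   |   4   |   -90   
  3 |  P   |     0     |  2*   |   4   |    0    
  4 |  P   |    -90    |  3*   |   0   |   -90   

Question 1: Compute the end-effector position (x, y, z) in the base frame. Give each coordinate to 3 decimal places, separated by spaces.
0.561 0.971 -9.192

after link 1: o_1 = (-0.5000, -0.8660, 0.0000)
after link 2: o_2 = (0.9142, 1.5835, -2.8284)
after link 3: o_3 = (1.6213, 2.8082, -7.0711)
after link 4: o_4 = (0.5607, 0.9711, -9.1924)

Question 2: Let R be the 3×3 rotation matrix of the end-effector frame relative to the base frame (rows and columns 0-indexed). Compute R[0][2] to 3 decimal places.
End-effector z-axis (col 2 of R) = (0.3536,0.6124,-0.7071)
R[0][2] = 0.3536

0.354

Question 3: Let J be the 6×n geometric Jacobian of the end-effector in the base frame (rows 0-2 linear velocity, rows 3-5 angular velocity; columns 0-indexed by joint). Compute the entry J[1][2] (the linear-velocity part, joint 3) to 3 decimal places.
-0.612

prismatic axis z_2 = (-0.3536,-0.6124,-0.7071)
J_v[:, 2] = z_2; J_ω[:, 2] = (0,0,0)
entry J[1][2] = -0.6124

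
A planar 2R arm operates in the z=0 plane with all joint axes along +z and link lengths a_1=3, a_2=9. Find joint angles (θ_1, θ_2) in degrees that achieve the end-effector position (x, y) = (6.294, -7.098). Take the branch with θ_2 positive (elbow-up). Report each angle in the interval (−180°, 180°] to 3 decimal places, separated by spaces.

-120.005 90.004

cos θ_2 = (89.9960−3²−9²)/(2·3·9) = -0.0001; θ_2 = 90.0042° (elbow-up)
β = atan2(-7.0980,6.2940) = -48.4357°; ψ = atan2(9.0000,2.9993) = 71.5688°
θ_1 = β − ψ = -120.0045°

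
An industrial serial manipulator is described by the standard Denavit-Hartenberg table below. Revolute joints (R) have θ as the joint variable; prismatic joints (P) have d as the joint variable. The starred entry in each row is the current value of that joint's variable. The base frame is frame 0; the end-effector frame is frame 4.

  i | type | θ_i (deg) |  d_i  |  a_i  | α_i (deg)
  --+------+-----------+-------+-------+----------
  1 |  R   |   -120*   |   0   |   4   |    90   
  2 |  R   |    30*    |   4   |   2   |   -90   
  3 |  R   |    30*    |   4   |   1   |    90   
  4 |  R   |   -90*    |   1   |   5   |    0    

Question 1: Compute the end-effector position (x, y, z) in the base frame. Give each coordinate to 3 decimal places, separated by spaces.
after link 1: o_1 = (-2.0000, -3.4641, 0.0000)
after link 2: o_2 = (-6.3301, -2.9641, 1.0000)
after link 3: o_3 = (-5.2721, -2.1316, 4.8971)
after link 4: o_4 = (-7.4886, -4.2386, 0.8170)

-7.489 -4.239 0.817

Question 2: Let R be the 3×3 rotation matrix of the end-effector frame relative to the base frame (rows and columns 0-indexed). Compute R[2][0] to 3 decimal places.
-0.866

End-effector x-axis (col 0 of R) = (-0.2500,-0.4330,-0.8660)
R[2][0] = -0.8660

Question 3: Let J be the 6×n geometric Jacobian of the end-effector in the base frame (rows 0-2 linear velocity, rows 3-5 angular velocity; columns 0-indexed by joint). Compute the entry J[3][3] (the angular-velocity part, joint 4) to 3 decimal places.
axis z_3 = (-0.9665,0.0580,0.2500); lever o_n−o_3 = (-2.2165,-2.1071,-4.0801)
cross product → J_v[:, 3] = (0.2901,-4.4976,2.1651)
J_ω[:, 3] = z_3
entry J[3][3] = -0.9665

-0.967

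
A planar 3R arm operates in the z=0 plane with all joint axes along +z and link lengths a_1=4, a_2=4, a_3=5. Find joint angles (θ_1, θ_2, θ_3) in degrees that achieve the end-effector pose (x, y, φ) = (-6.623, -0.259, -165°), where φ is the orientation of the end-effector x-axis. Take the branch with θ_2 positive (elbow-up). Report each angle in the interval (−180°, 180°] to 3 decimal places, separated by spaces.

75.008 149.999 -30.007

wrist centre = target − a_3·(cos φ, sin φ) = (-1.7934, 1.0351)
cos θ_2 = (4.2876−4²−4²)/(2·4·4) = -0.8660; θ_2 = 149.9985° (elbow-up)
β = atan2(1.0351,-1.7934) = 150.0074°; ψ = atan2(2.0001,0.5360) = 74.9993°
θ_1 = β − ψ = 75.0081°
θ_3 = φ − θ_1 − θ_2 = -30.0066° (wrapped to (-180°,180°])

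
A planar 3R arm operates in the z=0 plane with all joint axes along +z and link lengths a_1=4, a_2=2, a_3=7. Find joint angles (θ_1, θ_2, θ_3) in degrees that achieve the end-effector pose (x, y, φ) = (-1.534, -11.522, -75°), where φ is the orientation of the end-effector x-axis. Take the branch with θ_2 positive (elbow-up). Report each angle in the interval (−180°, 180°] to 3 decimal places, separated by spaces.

-134.996 30.000 29.996

wrist centre = target − a_3·(cos φ, sin φ) = (-3.3457, -4.7605)
cos θ_2 = (33.8565−4²−2²)/(2·4·2) = 0.8660; θ_2 = 29.9995° (elbow-up)
β = atan2(-4.7605,-3.3457) = -125.0999°; ψ = atan2(1.0000,5.7321) = 9.8959°
θ_1 = β − ψ = -134.9958°
θ_3 = φ − θ_1 − θ_2 = 29.9963° (wrapped to (-180°,180°])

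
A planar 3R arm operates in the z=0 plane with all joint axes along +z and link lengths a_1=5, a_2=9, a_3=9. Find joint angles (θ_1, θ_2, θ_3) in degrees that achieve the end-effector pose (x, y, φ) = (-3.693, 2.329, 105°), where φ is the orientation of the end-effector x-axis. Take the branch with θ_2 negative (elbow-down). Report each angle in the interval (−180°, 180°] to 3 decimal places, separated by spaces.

-0.000 -134.997 -120.003

wrist centre = target − a_3·(cos φ, sin φ) = (-1.3636, -6.3643)
cos θ_2 = (42.3642−5²−9²)/(2·5·9) = -0.7071; θ_2 = -134.9966° (elbow-down)
β = atan2(-6.3643,-1.3636) = -102.0934°; ψ = atan2(-6.3643,-1.3636) = -102.0930°
θ_1 = β − ψ = -0.0004°
θ_3 = φ − θ_1 − θ_2 = -120.0030° (wrapped to (-180°,180°])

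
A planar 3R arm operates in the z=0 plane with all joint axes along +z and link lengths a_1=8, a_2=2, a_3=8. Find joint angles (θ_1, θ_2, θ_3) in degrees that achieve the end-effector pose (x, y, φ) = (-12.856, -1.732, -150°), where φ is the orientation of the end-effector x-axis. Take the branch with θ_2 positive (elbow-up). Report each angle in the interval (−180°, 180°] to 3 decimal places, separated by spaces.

wrist centre = target − a_3·(cos φ, sin φ) = (-5.9278, 2.2680)
cos θ_2 = (40.2826−8²−2²)/(2·8·2) = -0.8662; θ_2 = 150.0164° (elbow-up)
β = atan2(2.2680,-5.9278) = 159.0629°; ψ = atan2(0.9995,6.2677) = 9.0607°
θ_1 = β − ψ = 150.0023°
θ_3 = φ − θ_1 − θ_2 = -90.0187° (wrapped to (-180°,180°])

150.002 150.016 -90.019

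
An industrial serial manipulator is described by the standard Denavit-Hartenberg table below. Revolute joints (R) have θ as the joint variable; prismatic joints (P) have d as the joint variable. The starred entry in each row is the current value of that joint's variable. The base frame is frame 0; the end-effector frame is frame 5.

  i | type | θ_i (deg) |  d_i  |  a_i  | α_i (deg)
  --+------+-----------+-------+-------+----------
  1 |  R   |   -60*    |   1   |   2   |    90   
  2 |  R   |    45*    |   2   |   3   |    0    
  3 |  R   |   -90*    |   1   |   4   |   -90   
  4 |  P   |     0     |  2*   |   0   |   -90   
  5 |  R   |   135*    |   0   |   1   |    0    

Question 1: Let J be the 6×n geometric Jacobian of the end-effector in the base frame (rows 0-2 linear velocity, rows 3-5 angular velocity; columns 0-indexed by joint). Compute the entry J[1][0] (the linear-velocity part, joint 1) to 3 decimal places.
1.084

axis z_0 = ẑ; lever o_n−o_0 = (1.0839,-7.8774,1.7071)
cross product → J_v[:, 0] = (7.8774,1.0839,-0.0000)
J_ω[:, 0] = z_0
entry J[1][0] = 1.0839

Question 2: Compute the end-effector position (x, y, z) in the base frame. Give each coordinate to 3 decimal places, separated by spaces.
1.084 -7.877 1.707

after link 1: o_1 = (1.0000, -1.7321, 1.0000)
after link 2: o_2 = (0.3286, -4.5692, 3.1213)
after link 3: o_3 = (0.8768, -7.5187, 0.2929)
after link 4: o_4 = (1.5839, -8.7434, 1.7071)
after link 5: o_5 = (1.0839, -7.8774, 1.7071)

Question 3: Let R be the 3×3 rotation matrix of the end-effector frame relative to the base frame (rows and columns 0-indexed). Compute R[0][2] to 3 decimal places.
0.866

End-effector z-axis (col 2 of R) = (0.8660,0.5000,0.0000)
R[0][2] = 0.8660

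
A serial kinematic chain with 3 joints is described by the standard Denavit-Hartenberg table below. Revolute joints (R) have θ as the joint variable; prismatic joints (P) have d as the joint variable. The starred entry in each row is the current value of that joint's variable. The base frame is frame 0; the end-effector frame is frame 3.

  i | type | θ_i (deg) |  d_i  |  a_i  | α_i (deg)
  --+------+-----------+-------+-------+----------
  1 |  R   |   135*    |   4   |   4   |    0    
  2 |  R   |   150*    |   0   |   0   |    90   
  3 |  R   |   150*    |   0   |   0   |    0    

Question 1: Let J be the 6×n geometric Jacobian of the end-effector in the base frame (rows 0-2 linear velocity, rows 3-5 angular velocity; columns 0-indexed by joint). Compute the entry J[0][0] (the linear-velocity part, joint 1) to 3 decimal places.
axis z_0 = ẑ; lever o_n−o_0 = (-2.8284,2.8284,4.0000)
cross product → J_v[:, 0] = (-2.8284,-2.8284,0.0000)
J_ω[:, 0] = z_0
entry J[0][0] = -2.8284

-2.828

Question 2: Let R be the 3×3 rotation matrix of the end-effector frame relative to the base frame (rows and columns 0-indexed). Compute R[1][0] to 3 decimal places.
0.837

End-effector x-axis (col 0 of R) = (-0.2241,0.8365,0.5000)
R[1][0] = 0.8365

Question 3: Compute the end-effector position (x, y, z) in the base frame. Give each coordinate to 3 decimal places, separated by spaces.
-2.828 2.828 4.000

after link 1: o_1 = (-2.8284, 2.8284, 4.0000)
after link 2: o_2 = (-2.8284, 2.8284, 4.0000)
after link 3: o_3 = (-2.8284, 2.8284, 4.0000)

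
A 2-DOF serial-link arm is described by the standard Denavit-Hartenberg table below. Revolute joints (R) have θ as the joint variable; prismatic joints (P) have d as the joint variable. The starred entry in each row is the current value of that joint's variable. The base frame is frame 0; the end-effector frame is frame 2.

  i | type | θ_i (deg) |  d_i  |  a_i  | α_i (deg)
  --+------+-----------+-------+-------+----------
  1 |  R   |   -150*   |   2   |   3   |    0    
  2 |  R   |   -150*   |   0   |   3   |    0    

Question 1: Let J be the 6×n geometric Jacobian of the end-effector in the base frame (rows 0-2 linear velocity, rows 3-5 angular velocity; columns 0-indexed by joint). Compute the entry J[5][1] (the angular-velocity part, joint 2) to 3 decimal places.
axis z_1 = (0.0000,0.0000,1.0000); lever o_n−o_1 = (1.5000,2.5981,0.0000)
cross product → J_v[:, 1] = (-2.5981,1.5000,0.0000)
J_ω[:, 1] = z_1
entry J[5][1] = 1.0000

1.000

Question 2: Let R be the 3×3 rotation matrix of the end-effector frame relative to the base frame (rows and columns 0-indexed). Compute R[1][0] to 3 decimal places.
End-effector x-axis (col 0 of R) = (0.5000,0.8660,0.0000)
R[1][0] = 0.8660

0.866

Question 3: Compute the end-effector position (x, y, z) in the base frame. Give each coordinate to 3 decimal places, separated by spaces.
after link 1: o_1 = (-2.5981, -1.5000, 2.0000)
after link 2: o_2 = (-1.0981, 1.0981, 2.0000)

-1.098 1.098 2.000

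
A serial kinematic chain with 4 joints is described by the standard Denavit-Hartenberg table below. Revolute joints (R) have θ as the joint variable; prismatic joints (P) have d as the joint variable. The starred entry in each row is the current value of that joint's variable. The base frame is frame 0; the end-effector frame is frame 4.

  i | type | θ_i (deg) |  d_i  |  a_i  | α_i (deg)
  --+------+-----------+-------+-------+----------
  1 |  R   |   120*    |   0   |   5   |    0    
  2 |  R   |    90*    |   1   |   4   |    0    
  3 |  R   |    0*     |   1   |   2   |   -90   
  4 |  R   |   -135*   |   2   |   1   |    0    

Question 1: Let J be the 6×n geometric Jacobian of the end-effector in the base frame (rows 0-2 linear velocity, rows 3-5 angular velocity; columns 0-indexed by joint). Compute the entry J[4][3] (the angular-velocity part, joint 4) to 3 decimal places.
-0.866

axis z_3 = (0.5000,-0.8660,0.0000); lever o_n−o_3 = (1.6124,-1.3785,0.7071)
cross product → J_v[:, 3] = (-0.6124,-0.3536,0.7071)
J_ω[:, 3] = z_3
entry J[4][3] = -0.8660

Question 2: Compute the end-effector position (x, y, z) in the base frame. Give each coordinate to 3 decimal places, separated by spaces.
-6.084 -0.048 2.707

after link 1: o_1 = (-2.5000, 4.3301, 0.0000)
after link 2: o_2 = (-5.9641, 2.3301, 1.0000)
after link 3: o_3 = (-7.6962, 1.3301, 2.0000)
after link 4: o_4 = (-6.0838, -0.0484, 2.7071)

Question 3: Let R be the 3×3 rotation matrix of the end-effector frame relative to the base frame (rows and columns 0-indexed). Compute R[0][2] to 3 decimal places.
End-effector z-axis (col 2 of R) = (0.5000,-0.8660,0.0000)
R[0][2] = 0.5000

0.500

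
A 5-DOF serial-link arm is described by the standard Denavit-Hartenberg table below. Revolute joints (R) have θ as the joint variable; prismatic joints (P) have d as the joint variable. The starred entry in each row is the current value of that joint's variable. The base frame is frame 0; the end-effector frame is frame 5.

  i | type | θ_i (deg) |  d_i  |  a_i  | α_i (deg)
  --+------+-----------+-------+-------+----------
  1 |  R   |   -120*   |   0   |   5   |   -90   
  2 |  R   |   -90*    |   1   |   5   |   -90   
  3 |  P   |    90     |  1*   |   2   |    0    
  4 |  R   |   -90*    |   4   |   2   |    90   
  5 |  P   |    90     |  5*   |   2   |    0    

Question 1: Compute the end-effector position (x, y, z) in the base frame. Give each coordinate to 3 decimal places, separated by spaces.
after link 1: o_1 = (-2.5000, -4.3301, 0.0000)
after link 2: o_2 = (-1.6340, -4.8301, 5.0000)
after link 3: o_3 = (-3.8660, -4.6962, 5.0000)
after link 4: o_4 = (-5.8660, -8.1603, 7.0000)
after link 5: o_5 = (-2.5359, -12.3923, 7.0000)

-2.536 -12.392 7.000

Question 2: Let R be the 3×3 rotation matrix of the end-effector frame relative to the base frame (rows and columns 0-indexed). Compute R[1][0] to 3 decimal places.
-0.866

End-effector x-axis (col 0 of R) = (-0.5000,-0.8660,0.0000)
R[1][0] = -0.8660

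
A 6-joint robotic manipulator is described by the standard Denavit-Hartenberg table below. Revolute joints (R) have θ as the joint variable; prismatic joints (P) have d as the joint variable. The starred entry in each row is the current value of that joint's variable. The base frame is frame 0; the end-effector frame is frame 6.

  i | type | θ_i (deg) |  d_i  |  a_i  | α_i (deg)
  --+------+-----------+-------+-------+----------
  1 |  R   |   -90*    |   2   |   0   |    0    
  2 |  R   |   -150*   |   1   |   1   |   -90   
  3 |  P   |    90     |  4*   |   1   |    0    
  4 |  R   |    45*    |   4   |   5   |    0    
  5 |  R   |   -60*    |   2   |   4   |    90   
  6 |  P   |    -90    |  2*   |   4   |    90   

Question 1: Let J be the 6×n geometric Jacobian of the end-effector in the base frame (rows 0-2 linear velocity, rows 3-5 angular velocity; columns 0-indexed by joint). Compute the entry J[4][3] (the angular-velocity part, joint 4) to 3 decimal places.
-0.500

axis z_3 = (-0.8660,-0.5000,0.0000); lever o_n−o_3 = (-1.4478,-1.4923,-6.8816)
cross product → J_v[:, 3] = (3.4408,-5.9596,0.5684)
J_ω[:, 3] = z_3
entry J[4][3] = -0.5000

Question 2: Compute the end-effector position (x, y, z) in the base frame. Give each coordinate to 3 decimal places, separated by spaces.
after link 1: o_1 = (0.0000, 0.0000, 2.0000)
after link 2: o_2 = (-0.5000, 0.8660, 3.0000)
after link 3: o_3 = (-3.9641, -1.1340, 2.0000)
after link 4: o_4 = (-5.6604, -6.1958, -1.5355)
after link 5: o_5 = (-7.9101, -6.2993, -5.3992)
after link 6: o_6 = (-5.4119, -2.6262, -4.8816)

-5.412 -2.626 -4.882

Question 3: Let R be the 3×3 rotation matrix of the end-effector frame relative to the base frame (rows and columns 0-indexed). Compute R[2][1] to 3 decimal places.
End-effector y-axis (col 1 of R) = (-0.4830,0.8365,0.2588)
R[2][1] = 0.2588

0.259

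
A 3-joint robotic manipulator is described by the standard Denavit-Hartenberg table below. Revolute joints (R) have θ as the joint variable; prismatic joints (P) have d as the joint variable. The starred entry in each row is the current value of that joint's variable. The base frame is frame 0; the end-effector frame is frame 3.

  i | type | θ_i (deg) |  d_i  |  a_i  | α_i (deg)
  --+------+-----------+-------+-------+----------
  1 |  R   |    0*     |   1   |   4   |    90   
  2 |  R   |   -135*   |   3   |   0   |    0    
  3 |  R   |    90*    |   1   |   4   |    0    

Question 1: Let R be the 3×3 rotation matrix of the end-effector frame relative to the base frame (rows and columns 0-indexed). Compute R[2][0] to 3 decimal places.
-0.707

End-effector x-axis (col 0 of R) = (0.7071,-0.0000,-0.7071)
R[2][0] = -0.7071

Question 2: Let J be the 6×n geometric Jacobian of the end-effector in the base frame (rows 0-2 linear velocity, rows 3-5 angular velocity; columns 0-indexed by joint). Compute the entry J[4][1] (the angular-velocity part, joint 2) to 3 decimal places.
-1.000

axis z_1 = (0.0000,-1.0000,0.0000); lever o_n−o_1 = (2.8284,-4.0000,-2.8284)
cross product → J_v[:, 1] = (2.8284,0.0000,2.8284)
J_ω[:, 1] = z_1
entry J[4][1] = -1.0000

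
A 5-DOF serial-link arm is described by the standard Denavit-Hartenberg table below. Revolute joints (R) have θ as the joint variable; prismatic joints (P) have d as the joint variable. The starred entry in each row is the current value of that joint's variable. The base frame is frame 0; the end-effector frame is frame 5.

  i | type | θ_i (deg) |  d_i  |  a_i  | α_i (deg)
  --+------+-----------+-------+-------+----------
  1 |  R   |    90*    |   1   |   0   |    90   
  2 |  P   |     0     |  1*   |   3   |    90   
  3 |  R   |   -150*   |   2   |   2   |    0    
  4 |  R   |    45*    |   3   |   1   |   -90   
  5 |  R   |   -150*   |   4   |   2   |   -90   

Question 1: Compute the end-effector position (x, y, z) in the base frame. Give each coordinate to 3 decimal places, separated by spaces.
-0.328 5.321 -5.000

after link 1: o_1 = (0.0000, 0.0000, 1.0000)
after link 2: o_2 = (1.0000, 3.0000, 1.0000)
after link 3: o_3 = (0.0000, 1.2679, -1.0000)
after link 4: o_4 = (-0.9659, 1.0091, -4.0000)
after link 5: o_5 = (-0.3282, 5.3211, -5.0000)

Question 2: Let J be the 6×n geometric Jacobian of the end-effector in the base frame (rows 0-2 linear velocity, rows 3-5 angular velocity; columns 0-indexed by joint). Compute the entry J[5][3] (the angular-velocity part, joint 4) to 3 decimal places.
axis z_3 = (0.0000,-0.0000,-1.0000); lever o_n−o_3 = (-0.3282,4.0532,-4.0000)
cross product → J_v[:, 3] = (4.0532,0.3282,0.0000)
J_ω[:, 3] = z_3
entry J[5][3] = -1.0000

-1.000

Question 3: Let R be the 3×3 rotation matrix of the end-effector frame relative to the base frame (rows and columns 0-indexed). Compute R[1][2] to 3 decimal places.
End-effector z-axis (col 2 of R) = (-0.4830,-0.1294,-0.8660)
R[1][2] = -0.1294

-0.129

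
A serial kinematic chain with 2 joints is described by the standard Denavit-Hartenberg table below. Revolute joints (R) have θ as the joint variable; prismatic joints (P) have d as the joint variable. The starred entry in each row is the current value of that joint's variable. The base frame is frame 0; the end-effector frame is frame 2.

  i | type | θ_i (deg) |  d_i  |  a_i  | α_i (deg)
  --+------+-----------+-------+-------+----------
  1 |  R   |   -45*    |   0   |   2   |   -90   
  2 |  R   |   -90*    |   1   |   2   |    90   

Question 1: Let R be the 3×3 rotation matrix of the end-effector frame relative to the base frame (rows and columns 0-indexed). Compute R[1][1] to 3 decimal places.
0.707

End-effector y-axis (col 1 of R) = (0.7071,0.7071,0.0000)
R[1][1] = 0.7071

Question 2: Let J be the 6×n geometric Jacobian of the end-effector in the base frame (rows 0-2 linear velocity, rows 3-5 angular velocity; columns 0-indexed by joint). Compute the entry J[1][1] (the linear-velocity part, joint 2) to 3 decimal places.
-1.414

axis z_1 = (0.7071,0.7071,0.0000); lever o_n−o_1 = (0.7071,0.7071,2.0000)
cross product → J_v[:, 1] = (1.4142,-1.4142,-0.0000)
J_ω[:, 1] = z_1
entry J[1][1] = -1.4142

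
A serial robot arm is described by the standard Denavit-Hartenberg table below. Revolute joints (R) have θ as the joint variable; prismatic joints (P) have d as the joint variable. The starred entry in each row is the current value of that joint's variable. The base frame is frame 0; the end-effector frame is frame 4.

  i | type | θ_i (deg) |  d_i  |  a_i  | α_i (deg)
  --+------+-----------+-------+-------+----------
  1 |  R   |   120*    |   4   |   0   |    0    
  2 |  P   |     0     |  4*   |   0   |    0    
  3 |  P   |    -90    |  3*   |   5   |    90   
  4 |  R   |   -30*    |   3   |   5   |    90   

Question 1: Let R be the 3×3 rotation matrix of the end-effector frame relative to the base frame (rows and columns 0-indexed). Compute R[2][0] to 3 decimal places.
-0.500

End-effector x-axis (col 0 of R) = (0.7500,0.4330,-0.5000)
R[2][0] = -0.5000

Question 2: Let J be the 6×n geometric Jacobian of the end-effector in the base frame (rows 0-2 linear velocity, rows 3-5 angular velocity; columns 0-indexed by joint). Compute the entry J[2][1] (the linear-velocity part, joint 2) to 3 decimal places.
1.000

prismatic axis z_1 = (0.0000,0.0000,1.0000)
J_v[:, 1] = z_1; J_ω[:, 1] = (0,0,0)
entry J[2][1] = 1.0000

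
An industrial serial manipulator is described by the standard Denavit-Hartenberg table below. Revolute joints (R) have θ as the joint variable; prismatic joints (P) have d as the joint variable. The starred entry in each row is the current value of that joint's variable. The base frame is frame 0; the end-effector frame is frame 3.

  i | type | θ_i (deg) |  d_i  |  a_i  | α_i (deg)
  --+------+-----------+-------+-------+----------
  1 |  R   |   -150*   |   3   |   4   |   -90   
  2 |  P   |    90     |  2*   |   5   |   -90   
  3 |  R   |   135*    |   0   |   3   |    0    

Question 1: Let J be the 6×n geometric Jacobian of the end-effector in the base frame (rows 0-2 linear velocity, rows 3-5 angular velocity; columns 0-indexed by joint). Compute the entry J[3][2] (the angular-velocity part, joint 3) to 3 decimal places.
0.866

axis z_2 = (0.8660,0.5000,-0.0000); lever o_n−o_2 = (-1.0607,1.8371,2.1213)
cross product → J_v[:, 2] = (1.0607,-1.8371,2.1213)
J_ω[:, 2] = z_2
entry J[3][2] = 0.8660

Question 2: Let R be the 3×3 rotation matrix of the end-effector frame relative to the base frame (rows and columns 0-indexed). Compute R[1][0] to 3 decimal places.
End-effector x-axis (col 0 of R) = (-0.3536,0.6124,0.7071)
R[1][0] = 0.6124

0.612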